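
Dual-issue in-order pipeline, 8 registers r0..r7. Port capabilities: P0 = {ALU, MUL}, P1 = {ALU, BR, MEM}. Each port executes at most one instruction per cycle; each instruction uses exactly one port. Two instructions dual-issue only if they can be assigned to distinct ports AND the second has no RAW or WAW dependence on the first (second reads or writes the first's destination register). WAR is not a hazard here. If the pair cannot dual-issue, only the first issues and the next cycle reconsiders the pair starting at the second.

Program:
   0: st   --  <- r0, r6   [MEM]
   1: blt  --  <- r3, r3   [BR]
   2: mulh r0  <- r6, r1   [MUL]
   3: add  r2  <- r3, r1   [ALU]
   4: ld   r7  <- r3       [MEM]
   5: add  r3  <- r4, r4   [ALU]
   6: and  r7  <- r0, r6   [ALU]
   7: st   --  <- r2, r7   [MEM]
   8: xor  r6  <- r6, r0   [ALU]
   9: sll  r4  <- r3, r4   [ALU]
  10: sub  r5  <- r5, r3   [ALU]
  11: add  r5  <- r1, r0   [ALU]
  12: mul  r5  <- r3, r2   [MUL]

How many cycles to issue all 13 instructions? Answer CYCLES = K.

CYCLES = 8

[0] i0  st.MEM  -- no-port MEM/BR
[1] i1+i2  blt.BR;mulh.MUL  -- 2-wide
[2] i3+i4  add.ALU;ld.MEM  -- 2-wide
[3] i5+i6  add.ALU;and.ALU  -- 2-wide
[4] i7+i8  st.MEM;xor.ALU  -- 2-wide
[5] i9+i10  sll.ALU;sub.ALU  -- 2-wide
[6] i11  add.ALU  -- WAW r5
[7] i12  mul.MUL  -- tail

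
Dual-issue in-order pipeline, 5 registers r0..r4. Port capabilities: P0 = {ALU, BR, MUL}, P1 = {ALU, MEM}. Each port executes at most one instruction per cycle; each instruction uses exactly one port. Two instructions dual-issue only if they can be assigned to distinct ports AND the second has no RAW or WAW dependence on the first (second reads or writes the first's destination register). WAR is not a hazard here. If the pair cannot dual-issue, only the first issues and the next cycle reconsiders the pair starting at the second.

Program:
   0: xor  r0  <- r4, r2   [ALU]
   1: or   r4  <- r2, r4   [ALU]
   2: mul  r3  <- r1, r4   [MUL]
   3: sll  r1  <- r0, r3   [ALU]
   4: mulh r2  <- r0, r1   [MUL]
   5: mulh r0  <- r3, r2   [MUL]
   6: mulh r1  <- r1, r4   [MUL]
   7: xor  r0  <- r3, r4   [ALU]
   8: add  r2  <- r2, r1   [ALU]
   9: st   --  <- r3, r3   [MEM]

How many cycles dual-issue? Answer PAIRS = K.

c0: i0&i1 xor.ALU+or.ALU  dual
c1: i2 mul.MUL  RAW r3
c2: i3 sll.ALU  RAW r1
c3: i4 mulh.MUL  no-port MUL/MUL
c4: i5 mulh.MUL  no-port MUL/MUL
c5: i6&i7 mulh.MUL+xor.ALU  dual
c6: i8&i9 add.ALU+st.MEM  dual

PAIRS = 3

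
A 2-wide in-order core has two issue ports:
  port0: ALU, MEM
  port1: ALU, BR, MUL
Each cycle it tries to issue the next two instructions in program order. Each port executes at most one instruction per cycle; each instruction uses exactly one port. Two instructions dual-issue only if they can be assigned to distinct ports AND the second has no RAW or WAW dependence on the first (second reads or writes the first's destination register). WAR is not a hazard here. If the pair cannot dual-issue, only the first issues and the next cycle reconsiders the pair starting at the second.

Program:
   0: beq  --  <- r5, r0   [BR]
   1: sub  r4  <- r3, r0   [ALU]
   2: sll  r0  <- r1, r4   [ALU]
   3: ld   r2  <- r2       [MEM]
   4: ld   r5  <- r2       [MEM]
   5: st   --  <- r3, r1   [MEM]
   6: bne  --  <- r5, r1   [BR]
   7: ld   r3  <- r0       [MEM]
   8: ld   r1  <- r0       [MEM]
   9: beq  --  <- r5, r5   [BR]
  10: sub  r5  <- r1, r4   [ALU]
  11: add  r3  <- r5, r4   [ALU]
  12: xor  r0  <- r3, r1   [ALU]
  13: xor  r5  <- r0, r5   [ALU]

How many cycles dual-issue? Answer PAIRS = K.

PAIRS = 4

c0: i0+i1 beq/sub  pair
c1: i2+i3 sll/ld  pair
c2: i4 ld  no-port MEM/MEM
c3: i5+i6 st/bne  pair
c4: i7 ld  no-port MEM/MEM
c5: i8+i9 ld/beq  pair
c6: i10 sub  RAW r5
c7: i11 add  RAW r3
c8: i12 xor  RAW r0
c9: i13 xor  tail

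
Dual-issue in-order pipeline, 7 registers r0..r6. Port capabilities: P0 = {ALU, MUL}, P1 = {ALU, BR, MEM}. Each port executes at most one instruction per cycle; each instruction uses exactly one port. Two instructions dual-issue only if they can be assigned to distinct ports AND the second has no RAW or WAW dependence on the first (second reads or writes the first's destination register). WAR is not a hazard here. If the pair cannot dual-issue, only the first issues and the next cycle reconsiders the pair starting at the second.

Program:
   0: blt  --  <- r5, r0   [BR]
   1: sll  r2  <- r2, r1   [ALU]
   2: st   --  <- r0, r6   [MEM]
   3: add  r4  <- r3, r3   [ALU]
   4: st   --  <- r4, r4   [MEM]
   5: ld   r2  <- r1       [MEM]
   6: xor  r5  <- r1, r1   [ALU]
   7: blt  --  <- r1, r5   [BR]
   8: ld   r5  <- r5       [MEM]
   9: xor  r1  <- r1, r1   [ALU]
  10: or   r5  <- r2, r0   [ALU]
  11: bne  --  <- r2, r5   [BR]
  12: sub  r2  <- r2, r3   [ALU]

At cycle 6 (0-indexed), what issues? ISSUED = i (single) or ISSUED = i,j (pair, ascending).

ISSUED = 10

  cy0 -> i0/i1 (blt+sll) 2-wide
  cy1 -> i2/i3 (st+add) 2-wide
  cy2 -> i4 (st) no-port MEM/MEM
  cy3 -> i5/i6 (ld+xor) 2-wide
  cy4 -> i7 (blt) no-port BR/MEM
  cy5 -> i8/i9 (ld+xor) 2-wide
  cy6 -> i10 (or) RAW r5
  cy7 -> i11/i12 (bne+sub) 2-wide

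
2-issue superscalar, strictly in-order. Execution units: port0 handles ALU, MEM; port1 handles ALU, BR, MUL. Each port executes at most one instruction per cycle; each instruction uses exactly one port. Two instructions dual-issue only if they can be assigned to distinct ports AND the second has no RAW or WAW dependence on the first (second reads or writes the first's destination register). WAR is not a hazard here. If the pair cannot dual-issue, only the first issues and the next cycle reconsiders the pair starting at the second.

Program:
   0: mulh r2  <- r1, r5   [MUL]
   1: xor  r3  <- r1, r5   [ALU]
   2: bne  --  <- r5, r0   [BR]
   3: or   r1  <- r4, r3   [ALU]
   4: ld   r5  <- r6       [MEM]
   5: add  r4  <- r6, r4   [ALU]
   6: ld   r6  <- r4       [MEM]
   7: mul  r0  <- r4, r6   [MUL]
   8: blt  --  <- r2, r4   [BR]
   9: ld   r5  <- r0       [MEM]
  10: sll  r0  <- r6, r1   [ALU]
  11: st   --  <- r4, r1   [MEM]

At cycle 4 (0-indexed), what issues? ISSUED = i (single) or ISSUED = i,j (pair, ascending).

ISSUED = 7

#0 head=0: mulh.MUL;xor.ALU i0/i1 pair
#1 head=2: bne.BR;or.ALU i2/i3 pair
#2 head=4: ld.MEM;add.ALU i4/i5 pair
#3 head=6: ld.MEM i6 RAW r6
#4 head=7: mul.MUL i7 no-port MUL/BR
#5 head=8: blt.BR;ld.MEM i8/i9 pair
#6 head=10: sll.ALU;st.MEM i10/i11 pair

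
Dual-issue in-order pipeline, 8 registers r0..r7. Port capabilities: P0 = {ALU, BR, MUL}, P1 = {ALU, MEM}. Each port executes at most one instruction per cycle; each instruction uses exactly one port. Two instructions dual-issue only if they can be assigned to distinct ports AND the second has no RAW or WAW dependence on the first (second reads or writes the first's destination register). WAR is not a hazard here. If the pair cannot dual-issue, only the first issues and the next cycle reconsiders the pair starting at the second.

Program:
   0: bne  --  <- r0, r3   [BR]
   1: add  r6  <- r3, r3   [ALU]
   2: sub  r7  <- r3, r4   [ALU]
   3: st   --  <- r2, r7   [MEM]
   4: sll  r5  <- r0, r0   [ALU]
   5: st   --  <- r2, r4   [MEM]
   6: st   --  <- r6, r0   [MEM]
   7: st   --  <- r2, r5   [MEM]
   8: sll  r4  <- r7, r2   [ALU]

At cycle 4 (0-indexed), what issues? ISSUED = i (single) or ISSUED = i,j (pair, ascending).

t=0 i0,i1:bne.BR;add.ALU ; dual
t=1 i2:sub.ALU ; RAW r7
t=2 i3,i4:st.MEM;sll.ALU ; dual
t=3 i5:st.MEM ; no-port MEM/MEM
t=4 i6:st.MEM ; no-port MEM/MEM
t=5 i7,i8:st.MEM;sll.ALU ; dual

ISSUED = 6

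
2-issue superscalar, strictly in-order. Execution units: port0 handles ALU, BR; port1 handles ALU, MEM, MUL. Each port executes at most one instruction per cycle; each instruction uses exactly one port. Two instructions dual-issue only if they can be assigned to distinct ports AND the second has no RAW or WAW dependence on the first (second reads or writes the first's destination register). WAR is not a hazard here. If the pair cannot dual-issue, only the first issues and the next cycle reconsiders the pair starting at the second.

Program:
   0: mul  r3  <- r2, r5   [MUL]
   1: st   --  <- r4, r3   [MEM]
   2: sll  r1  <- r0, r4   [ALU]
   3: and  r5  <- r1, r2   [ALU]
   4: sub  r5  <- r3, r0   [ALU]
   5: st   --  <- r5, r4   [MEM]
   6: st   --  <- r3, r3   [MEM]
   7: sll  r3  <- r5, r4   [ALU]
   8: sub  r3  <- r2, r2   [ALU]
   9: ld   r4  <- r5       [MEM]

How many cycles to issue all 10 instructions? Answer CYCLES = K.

c0: i0 mul.MUL  no-port MUL/MEM
c1: i1+i2 st.MEM/sll.ALU  dual
c2: i3 and.ALU  WAW r5
c3: i4 sub.ALU  RAW r5
c4: i5 st.MEM  no-port MEM/MEM
c5: i6+i7 st.MEM/sll.ALU  dual
c6: i8+i9 sub.ALU/ld.MEM  dual

CYCLES = 7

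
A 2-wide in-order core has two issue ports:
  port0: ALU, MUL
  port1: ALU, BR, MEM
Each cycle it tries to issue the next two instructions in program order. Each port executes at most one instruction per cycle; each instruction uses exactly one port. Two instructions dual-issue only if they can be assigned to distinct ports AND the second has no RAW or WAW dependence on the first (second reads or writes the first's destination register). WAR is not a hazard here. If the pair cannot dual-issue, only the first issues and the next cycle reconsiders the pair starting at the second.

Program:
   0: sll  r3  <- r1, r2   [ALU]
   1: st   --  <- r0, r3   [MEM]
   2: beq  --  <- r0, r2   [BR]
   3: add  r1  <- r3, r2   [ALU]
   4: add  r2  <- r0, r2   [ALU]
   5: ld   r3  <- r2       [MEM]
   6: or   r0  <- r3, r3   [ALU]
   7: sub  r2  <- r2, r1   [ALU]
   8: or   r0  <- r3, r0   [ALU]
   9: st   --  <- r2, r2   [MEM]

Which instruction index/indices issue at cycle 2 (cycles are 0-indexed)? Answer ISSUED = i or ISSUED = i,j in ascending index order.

  cy0 -> i0 (sll.ALU) RAW r3
  cy1 -> i1 (st.MEM) no-port MEM/BR
  cy2 -> i2+i3 (beq.BR;add.ALU) 2-wide
  cy3 -> i4 (add.ALU) RAW r2
  cy4 -> i5 (ld.MEM) RAW r3
  cy5 -> i6+i7 (or.ALU;sub.ALU) 2-wide
  cy6 -> i8+i9 (or.ALU;st.MEM) 2-wide

ISSUED = 2,3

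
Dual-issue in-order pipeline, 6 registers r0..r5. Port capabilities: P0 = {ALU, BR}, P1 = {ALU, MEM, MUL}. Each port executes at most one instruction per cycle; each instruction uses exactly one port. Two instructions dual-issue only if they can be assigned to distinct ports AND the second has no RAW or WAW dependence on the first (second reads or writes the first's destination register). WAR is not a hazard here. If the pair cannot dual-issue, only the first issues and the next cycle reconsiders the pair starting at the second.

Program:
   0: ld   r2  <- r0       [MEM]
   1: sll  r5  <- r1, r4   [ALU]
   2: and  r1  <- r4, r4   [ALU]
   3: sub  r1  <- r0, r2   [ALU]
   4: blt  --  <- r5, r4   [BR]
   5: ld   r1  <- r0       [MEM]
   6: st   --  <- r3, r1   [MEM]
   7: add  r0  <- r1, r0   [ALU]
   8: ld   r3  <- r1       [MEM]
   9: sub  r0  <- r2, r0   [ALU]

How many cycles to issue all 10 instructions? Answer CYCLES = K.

t=0 i0+i1:ld.MEM+sll.ALU ; 2-wide
t=1 i2:and.ALU ; WAW r1
t=2 i3+i4:sub.ALU+blt.BR ; 2-wide
t=3 i5:ld.MEM ; no-port MEM/MEM
t=4 i6+i7:st.MEM+add.ALU ; 2-wide
t=5 i8+i9:ld.MEM+sub.ALU ; 2-wide

CYCLES = 6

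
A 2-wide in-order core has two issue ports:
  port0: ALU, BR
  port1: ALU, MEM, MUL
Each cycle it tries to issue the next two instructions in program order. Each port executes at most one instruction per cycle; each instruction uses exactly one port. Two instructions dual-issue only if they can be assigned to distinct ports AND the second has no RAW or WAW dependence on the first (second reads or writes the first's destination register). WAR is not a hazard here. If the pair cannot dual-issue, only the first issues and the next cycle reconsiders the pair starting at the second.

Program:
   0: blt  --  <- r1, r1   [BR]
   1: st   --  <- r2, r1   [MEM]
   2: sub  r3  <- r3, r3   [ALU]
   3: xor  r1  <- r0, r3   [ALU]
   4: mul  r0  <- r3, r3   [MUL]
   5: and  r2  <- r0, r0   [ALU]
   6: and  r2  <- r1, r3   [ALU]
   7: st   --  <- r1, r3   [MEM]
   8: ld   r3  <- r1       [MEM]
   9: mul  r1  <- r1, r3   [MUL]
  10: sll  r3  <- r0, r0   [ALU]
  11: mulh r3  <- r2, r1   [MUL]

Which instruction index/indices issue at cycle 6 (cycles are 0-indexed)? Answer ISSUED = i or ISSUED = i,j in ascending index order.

ISSUED = 9,10

0. blt;st @i0/i1  | dual
1. sub @i2  | RAW r3
2. xor;mul @i3/i4  | dual
3. and @i5  | WAW r2
4. and;st @i6/i7  | dual
5. ld @i8  | no-port MEM/MUL
6. mul;sll @i9/i10  | dual
7. mulh @i11  | tail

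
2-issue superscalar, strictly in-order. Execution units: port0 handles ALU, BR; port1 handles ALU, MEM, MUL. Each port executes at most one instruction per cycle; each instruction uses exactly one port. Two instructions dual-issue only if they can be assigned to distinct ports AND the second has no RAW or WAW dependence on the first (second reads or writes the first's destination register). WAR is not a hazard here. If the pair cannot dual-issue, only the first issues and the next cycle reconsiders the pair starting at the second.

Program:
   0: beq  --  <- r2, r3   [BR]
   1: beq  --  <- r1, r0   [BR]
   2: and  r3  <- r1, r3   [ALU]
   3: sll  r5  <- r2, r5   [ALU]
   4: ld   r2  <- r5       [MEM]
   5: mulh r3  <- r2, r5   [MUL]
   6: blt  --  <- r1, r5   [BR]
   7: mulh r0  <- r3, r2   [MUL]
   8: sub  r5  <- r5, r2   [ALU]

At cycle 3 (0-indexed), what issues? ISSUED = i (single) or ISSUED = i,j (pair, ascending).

ISSUED = 4

c0: i0 beq  no-port BR/BR
c1: i1,i2 beq and  pair
c2: i3 sll  RAW r5
c3: i4 ld  no-port MEM/MUL
c4: i5,i6 mulh blt  pair
c5: i7,i8 mulh sub  pair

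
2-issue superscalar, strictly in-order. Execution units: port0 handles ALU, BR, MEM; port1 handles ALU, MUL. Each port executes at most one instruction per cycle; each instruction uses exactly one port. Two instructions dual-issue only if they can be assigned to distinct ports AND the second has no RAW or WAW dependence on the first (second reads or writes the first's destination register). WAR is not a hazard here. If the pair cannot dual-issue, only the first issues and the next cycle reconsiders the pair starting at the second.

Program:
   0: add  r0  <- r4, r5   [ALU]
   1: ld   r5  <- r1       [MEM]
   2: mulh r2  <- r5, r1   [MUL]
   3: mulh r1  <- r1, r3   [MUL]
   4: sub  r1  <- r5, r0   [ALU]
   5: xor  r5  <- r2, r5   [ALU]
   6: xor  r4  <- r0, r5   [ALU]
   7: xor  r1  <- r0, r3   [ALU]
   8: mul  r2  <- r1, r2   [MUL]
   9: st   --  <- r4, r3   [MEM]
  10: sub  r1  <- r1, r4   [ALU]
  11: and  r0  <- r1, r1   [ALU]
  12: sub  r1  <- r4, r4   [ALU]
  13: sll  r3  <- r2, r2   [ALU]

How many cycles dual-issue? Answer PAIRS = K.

0. add ld @i0+i1  | dual
1. mulh @i2  | no-port MUL/MUL
2. mulh @i3  | WAW r1
3. sub xor @i4+i5  | dual
4. xor xor @i6+i7  | dual
5. mul st @i8+i9  | dual
6. sub @i10  | RAW r1
7. and sub @i11+i12  | dual
8. sll @i13  | tail

PAIRS = 5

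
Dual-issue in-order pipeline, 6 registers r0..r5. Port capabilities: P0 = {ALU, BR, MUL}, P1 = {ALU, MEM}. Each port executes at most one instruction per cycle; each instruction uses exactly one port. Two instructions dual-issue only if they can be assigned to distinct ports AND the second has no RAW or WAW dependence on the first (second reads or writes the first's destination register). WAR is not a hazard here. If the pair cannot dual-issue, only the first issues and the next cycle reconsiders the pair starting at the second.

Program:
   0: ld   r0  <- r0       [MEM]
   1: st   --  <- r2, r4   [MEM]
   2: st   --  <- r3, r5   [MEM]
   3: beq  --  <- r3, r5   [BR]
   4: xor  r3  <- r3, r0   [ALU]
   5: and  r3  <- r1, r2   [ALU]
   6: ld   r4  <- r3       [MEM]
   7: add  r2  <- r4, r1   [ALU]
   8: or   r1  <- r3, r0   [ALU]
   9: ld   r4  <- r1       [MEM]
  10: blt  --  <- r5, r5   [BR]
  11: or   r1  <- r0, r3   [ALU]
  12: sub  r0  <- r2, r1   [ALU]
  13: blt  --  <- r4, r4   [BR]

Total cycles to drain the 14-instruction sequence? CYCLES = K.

t=0 i0:ld.MEM ; no-port MEM/MEM
t=1 i1:st.MEM ; no-port MEM/MEM
t=2 i2+i3:st.MEM+beq.BR ; pair
t=3 i4:xor.ALU ; WAW r3
t=4 i5:and.ALU ; RAW r3
t=5 i6:ld.MEM ; RAW r4
t=6 i7+i8:add.ALU+or.ALU ; pair
t=7 i9+i10:ld.MEM+blt.BR ; pair
t=8 i11:or.ALU ; RAW r1
t=9 i12+i13:sub.ALU+blt.BR ; pair

CYCLES = 10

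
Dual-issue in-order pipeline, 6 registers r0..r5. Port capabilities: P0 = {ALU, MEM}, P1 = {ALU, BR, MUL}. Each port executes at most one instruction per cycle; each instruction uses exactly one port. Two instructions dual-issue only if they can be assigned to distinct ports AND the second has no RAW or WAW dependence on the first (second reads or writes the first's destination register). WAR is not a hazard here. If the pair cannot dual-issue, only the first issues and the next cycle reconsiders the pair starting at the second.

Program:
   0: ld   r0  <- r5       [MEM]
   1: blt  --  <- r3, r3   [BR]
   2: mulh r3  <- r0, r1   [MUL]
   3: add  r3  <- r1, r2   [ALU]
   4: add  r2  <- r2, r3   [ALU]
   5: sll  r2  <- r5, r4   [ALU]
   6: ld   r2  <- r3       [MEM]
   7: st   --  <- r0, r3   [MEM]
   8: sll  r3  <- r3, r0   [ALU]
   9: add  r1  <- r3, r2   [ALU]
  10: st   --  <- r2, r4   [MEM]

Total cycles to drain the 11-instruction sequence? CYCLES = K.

t=0 i0/i1:ld+blt ; pair
t=1 i2:mulh ; WAW r3
t=2 i3:add ; RAW r3
t=3 i4:add ; WAW r2
t=4 i5:sll ; WAW r2
t=5 i6:ld ; no-port MEM/MEM
t=6 i7/i8:st+sll ; pair
t=7 i9/i10:add+st ; pair

CYCLES = 8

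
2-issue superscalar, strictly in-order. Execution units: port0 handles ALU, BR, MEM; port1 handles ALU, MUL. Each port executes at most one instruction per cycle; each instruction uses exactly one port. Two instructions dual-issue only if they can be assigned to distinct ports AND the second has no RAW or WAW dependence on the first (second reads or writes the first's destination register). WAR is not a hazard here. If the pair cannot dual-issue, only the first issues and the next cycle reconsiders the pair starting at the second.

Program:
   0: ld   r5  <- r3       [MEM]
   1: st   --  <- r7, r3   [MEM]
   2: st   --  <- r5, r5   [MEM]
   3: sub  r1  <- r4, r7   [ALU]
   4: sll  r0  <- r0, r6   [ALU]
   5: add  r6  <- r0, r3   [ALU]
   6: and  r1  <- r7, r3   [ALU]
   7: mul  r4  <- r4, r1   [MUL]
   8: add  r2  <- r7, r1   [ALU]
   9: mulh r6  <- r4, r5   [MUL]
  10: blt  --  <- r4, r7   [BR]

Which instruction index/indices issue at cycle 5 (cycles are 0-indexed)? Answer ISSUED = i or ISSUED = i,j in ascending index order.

ISSUED = 7,8

c0: i0 ld  no-port MEM/MEM
c1: i1 st  no-port MEM/MEM
c2: i2,i3 st sub  pair
c3: i4 sll  RAW r0
c4: i5,i6 add and  pair
c5: i7,i8 mul add  pair
c6: i9,i10 mulh blt  pair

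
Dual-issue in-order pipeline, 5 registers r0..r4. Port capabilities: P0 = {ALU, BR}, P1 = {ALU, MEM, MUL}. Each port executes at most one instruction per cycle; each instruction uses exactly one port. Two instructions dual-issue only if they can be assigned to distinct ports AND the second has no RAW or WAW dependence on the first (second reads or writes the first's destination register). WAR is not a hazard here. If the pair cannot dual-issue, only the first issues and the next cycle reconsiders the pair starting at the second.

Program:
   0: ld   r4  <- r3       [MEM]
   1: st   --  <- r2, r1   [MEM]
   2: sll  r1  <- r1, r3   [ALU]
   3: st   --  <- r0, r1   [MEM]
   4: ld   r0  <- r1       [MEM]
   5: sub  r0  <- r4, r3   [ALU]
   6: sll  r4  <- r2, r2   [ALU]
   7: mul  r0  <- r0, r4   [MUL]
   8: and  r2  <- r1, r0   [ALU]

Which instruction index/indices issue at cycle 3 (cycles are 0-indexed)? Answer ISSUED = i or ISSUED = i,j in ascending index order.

  cy0 -> i0 (ld) no-port MEM/MEM
  cy1 -> i1&i2 (st;sll) 2-wide
  cy2 -> i3 (st) no-port MEM/MEM
  cy3 -> i4 (ld) WAW r0
  cy4 -> i5&i6 (sub;sll) 2-wide
  cy5 -> i7 (mul) RAW r0
  cy6 -> i8 (and) tail

ISSUED = 4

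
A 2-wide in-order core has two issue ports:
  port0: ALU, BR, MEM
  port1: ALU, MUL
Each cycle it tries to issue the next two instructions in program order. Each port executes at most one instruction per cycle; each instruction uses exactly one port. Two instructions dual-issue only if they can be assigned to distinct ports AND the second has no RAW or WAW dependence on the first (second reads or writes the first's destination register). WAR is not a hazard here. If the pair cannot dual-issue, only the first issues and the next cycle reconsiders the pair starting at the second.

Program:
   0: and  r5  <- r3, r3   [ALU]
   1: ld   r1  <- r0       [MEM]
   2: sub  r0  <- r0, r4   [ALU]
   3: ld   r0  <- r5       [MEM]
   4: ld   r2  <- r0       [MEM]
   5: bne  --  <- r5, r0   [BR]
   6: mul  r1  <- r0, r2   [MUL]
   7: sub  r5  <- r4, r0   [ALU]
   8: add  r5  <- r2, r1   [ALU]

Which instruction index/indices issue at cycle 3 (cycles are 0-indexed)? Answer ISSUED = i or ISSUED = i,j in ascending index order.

ISSUED = 4

  cy0 -> i0,i1 (and.ALU ld.MEM) dual
  cy1 -> i2 (sub.ALU) WAW r0
  cy2 -> i3 (ld.MEM) no-port MEM/MEM
  cy3 -> i4 (ld.MEM) no-port MEM/BR
  cy4 -> i5,i6 (bne.BR mul.MUL) dual
  cy5 -> i7 (sub.ALU) WAW r5
  cy6 -> i8 (add.ALU) tail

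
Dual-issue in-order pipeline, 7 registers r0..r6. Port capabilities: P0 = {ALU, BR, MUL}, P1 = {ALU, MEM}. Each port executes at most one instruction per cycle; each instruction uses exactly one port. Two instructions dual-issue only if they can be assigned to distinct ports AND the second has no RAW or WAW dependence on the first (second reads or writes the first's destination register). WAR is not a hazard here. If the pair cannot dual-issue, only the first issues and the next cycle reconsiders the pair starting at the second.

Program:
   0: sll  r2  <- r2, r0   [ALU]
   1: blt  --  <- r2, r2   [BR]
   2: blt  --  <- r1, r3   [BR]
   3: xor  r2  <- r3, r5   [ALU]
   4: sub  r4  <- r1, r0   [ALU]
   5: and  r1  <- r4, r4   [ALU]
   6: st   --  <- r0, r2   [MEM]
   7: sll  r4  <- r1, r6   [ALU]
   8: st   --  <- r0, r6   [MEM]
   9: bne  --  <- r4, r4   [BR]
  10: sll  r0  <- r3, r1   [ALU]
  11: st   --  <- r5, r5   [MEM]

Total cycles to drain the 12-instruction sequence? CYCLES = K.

0. sll.ALU @i0  | RAW r2
1. blt.BR @i1  | no-port BR/BR
2. blt.BR xor.ALU @i2/i3  | dual
3. sub.ALU @i4  | RAW r4
4. and.ALU st.MEM @i5/i6  | dual
5. sll.ALU st.MEM @i7/i8  | dual
6. bne.BR sll.ALU @i9/i10  | dual
7. st.MEM @i11  | tail

CYCLES = 8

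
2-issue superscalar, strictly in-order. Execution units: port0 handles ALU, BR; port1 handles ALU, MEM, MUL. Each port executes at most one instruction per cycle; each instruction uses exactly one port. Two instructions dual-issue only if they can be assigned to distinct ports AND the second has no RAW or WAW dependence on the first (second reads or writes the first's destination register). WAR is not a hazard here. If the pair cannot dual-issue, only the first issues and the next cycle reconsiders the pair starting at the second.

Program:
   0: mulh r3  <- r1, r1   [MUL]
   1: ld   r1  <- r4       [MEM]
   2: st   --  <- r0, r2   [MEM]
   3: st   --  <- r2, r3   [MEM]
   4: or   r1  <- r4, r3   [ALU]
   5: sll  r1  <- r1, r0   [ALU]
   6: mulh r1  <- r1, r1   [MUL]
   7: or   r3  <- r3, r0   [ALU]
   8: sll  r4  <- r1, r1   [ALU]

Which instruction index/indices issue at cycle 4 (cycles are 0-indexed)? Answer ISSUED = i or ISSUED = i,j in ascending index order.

ISSUED = 5

t=0 i0:mulh.MUL ; no-port MUL/MEM
t=1 i1:ld.MEM ; no-port MEM/MEM
t=2 i2:st.MEM ; no-port MEM/MEM
t=3 i3&i4:st.MEM;or.ALU ; dual
t=4 i5:sll.ALU ; RAW+WAW r1
t=5 i6&i7:mulh.MUL;or.ALU ; dual
t=6 i8:sll.ALU ; tail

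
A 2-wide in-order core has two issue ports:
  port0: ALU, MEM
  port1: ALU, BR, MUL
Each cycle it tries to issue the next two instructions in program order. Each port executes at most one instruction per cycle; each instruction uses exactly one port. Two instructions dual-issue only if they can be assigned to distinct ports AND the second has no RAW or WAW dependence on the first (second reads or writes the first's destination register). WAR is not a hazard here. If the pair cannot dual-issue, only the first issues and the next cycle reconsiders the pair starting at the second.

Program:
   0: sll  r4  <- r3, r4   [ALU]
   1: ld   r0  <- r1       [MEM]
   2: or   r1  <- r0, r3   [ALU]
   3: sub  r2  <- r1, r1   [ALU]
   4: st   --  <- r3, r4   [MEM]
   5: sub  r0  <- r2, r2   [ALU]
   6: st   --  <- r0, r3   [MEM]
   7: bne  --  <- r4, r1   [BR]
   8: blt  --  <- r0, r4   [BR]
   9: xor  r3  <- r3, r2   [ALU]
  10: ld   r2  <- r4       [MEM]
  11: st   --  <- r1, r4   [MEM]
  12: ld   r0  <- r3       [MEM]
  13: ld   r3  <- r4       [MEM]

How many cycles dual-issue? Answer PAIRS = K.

c0: i0&i1 sll;ld  pair
c1: i2 or  RAW r1
c2: i3&i4 sub;st  pair
c3: i5 sub  RAW r0
c4: i6&i7 st;bne  pair
c5: i8&i9 blt;xor  pair
c6: i10 ld  no-port MEM/MEM
c7: i11 st  no-port MEM/MEM
c8: i12 ld  no-port MEM/MEM
c9: i13 ld  tail

PAIRS = 4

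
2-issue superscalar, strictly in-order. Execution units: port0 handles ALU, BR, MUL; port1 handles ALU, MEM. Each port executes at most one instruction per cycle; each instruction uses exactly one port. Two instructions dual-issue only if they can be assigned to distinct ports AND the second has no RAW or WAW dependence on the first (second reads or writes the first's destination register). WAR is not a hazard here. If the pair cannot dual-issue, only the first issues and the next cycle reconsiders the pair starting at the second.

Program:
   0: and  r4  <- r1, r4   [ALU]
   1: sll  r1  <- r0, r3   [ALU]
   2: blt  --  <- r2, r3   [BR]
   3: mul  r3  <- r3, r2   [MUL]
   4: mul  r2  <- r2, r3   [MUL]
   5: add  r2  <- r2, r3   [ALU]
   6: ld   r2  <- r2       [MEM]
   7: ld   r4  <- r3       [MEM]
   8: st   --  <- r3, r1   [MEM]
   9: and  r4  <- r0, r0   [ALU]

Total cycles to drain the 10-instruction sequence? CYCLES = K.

[0] i0&i1  and/sll  -- dual
[1] i2  blt  -- no-port BR/MUL
[2] i3  mul  -- no-port MUL/MUL
[3] i4  mul  -- RAW+WAW r2
[4] i5  add  -- RAW+WAW r2
[5] i6  ld  -- no-port MEM/MEM
[6] i7  ld  -- no-port MEM/MEM
[7] i8&i9  st/and  -- dual

CYCLES = 8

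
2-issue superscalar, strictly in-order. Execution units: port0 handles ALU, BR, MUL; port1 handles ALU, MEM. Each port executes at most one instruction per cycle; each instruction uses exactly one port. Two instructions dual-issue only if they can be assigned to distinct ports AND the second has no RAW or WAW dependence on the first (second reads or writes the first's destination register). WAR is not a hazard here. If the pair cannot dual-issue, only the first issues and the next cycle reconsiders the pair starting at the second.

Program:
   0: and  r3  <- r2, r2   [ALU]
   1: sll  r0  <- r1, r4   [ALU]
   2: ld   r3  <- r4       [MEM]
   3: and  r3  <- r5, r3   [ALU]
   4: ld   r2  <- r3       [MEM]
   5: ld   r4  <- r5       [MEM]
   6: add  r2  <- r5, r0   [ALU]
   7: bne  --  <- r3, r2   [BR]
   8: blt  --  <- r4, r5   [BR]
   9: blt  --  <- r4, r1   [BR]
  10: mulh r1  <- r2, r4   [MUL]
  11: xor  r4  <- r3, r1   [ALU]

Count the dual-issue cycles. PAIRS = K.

[0] i0+i1  and+sll  -- pair
[1] i2  ld  -- RAW+WAW r3
[2] i3  and  -- RAW r3
[3] i4  ld  -- no-port MEM/MEM
[4] i5+i6  ld+add  -- pair
[5] i7  bne  -- no-port BR/BR
[6] i8  blt  -- no-port BR/BR
[7] i9  blt  -- no-port BR/MUL
[8] i10  mulh  -- RAW r1
[9] i11  xor  -- tail

PAIRS = 2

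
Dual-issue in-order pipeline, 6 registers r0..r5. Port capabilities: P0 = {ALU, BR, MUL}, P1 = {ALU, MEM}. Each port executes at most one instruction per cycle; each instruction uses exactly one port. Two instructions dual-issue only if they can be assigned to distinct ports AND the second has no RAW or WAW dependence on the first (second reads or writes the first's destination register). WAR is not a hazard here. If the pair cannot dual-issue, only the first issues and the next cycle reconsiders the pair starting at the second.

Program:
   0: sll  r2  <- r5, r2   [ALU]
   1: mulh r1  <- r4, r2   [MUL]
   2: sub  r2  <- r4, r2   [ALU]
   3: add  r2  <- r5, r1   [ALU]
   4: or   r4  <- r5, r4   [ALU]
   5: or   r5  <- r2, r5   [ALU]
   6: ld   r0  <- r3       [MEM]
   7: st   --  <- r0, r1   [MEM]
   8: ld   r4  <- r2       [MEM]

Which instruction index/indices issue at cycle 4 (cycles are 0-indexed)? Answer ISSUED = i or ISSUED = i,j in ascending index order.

[0] i0  sll  -- RAW r2
[1] i1+i2  mulh/sub  -- pair
[2] i3+i4  add/or  -- pair
[3] i5+i6  or/ld  -- pair
[4] i7  st  -- no-port MEM/MEM
[5] i8  ld  -- tail

ISSUED = 7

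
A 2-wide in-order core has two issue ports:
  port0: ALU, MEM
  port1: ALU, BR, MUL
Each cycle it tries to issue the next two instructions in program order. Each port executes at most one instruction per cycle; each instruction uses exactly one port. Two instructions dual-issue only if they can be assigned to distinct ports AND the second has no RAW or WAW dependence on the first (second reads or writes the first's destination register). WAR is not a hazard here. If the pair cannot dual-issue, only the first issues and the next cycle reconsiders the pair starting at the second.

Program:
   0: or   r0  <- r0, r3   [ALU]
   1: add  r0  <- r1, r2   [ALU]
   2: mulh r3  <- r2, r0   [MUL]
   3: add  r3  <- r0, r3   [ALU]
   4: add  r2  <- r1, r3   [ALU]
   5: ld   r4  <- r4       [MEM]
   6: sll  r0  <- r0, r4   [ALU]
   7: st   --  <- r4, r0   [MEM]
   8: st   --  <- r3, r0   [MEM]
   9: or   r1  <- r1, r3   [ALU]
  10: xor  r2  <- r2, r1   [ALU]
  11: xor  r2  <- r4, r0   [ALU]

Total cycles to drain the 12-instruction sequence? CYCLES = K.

CYCLES = 10

t=0 i0:or ; WAW r0
t=1 i1:add ; RAW r0
t=2 i2:mulh ; RAW+WAW r3
t=3 i3:add ; RAW r3
t=4 i4&i5:add+ld ; pair
t=5 i6:sll ; RAW r0
t=6 i7:st ; no-port MEM/MEM
t=7 i8&i9:st+or ; pair
t=8 i10:xor ; WAW r2
t=9 i11:xor ; tail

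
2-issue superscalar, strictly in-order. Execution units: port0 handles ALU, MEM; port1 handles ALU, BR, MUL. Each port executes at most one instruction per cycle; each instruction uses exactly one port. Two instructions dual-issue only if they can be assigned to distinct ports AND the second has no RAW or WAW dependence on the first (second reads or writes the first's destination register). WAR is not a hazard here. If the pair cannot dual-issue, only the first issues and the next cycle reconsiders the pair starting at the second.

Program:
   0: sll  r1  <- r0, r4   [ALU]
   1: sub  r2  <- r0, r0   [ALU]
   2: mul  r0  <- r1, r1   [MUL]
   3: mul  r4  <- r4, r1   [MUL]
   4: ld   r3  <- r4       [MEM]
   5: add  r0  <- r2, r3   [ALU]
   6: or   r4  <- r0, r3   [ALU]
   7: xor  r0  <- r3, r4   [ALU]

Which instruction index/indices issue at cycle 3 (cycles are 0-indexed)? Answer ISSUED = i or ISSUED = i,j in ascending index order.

[0] i0,i1  sll.ALU sub.ALU  -- dual
[1] i2  mul.MUL  -- no-port MUL/MUL
[2] i3  mul.MUL  -- RAW r4
[3] i4  ld.MEM  -- RAW r3
[4] i5  add.ALU  -- RAW r0
[5] i6  or.ALU  -- RAW r4
[6] i7  xor.ALU  -- tail

ISSUED = 4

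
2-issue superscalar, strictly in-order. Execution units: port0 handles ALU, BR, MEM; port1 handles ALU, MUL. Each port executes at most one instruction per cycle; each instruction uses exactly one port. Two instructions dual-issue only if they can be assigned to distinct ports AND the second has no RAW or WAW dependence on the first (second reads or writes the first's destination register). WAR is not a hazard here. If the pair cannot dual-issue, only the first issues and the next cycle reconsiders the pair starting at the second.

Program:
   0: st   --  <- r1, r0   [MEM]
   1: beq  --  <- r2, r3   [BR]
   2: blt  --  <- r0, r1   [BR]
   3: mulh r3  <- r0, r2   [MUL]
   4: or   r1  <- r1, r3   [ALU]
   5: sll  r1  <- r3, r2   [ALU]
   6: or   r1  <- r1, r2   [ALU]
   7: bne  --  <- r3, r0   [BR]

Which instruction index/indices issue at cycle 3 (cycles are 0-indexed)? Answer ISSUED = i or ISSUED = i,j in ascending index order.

0. st.MEM @i0  | no-port MEM/BR
1. beq.BR @i1  | no-port BR/BR
2. blt.BR/mulh.MUL @i2,i3  | pair
3. or.ALU @i4  | WAW r1
4. sll.ALU @i5  | RAW+WAW r1
5. or.ALU/bne.BR @i6,i7  | pair

ISSUED = 4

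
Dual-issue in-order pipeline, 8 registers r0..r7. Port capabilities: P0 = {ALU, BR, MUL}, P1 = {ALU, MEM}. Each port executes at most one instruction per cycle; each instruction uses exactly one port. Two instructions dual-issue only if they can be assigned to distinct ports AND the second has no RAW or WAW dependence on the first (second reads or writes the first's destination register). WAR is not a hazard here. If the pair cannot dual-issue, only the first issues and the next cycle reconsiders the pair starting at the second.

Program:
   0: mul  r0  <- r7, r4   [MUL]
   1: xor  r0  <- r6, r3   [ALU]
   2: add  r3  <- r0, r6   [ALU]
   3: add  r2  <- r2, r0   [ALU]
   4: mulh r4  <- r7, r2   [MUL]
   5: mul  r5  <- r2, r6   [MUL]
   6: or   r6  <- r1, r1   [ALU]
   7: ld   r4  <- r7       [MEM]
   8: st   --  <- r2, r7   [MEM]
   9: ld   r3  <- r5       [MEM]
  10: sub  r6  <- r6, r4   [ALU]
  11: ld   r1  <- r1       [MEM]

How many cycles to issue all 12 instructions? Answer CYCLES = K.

CYCLES = 9

  cy0 -> i0 (mul) WAW r0
  cy1 -> i1 (xor) RAW r0
  cy2 -> i2/i3 (add+add) 2-wide
  cy3 -> i4 (mulh) no-port MUL/MUL
  cy4 -> i5/i6 (mul+or) 2-wide
  cy5 -> i7 (ld) no-port MEM/MEM
  cy6 -> i8 (st) no-port MEM/MEM
  cy7 -> i9/i10 (ld+sub) 2-wide
  cy8 -> i11 (ld) tail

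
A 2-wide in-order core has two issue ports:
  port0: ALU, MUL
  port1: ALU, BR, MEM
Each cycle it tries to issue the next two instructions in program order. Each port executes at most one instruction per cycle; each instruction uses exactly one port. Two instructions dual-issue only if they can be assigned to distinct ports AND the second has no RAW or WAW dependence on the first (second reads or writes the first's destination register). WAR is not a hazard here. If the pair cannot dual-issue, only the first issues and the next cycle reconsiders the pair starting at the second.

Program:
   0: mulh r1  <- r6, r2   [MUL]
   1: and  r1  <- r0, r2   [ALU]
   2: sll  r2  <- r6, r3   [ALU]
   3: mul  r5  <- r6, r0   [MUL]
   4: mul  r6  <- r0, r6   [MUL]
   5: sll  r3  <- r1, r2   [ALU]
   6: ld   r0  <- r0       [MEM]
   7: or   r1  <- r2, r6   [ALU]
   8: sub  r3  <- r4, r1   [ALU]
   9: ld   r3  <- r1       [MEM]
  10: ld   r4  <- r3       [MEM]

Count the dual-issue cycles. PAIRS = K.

  cy0 -> i0 (mulh.MUL) WAW r1
  cy1 -> i1/i2 (and.ALU sll.ALU) dual
  cy2 -> i3 (mul.MUL) no-port MUL/MUL
  cy3 -> i4/i5 (mul.MUL sll.ALU) dual
  cy4 -> i6/i7 (ld.MEM or.ALU) dual
  cy5 -> i8 (sub.ALU) WAW r3
  cy6 -> i9 (ld.MEM) no-port MEM/MEM
  cy7 -> i10 (ld.MEM) tail

PAIRS = 3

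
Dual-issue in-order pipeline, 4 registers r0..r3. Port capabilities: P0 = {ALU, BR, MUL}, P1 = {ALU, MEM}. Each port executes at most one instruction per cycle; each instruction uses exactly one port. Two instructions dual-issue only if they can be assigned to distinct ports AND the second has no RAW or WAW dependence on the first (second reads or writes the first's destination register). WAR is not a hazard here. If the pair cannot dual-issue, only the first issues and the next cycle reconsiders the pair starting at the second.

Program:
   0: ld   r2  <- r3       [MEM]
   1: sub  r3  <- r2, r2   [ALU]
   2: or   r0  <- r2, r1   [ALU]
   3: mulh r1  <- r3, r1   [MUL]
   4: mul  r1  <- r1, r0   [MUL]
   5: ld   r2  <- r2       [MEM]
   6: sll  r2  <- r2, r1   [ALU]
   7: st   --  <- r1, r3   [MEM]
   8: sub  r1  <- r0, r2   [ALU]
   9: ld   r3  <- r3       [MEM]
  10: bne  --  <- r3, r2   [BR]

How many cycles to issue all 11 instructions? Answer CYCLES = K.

CYCLES = 7

t=0 i0:ld.MEM ; RAW r2
t=1 i1,i2:sub.ALU or.ALU ; pair
t=2 i3:mulh.MUL ; no-port MUL/MUL
t=3 i4,i5:mul.MUL ld.MEM ; pair
t=4 i6,i7:sll.ALU st.MEM ; pair
t=5 i8,i9:sub.ALU ld.MEM ; pair
t=6 i10:bne.BR ; tail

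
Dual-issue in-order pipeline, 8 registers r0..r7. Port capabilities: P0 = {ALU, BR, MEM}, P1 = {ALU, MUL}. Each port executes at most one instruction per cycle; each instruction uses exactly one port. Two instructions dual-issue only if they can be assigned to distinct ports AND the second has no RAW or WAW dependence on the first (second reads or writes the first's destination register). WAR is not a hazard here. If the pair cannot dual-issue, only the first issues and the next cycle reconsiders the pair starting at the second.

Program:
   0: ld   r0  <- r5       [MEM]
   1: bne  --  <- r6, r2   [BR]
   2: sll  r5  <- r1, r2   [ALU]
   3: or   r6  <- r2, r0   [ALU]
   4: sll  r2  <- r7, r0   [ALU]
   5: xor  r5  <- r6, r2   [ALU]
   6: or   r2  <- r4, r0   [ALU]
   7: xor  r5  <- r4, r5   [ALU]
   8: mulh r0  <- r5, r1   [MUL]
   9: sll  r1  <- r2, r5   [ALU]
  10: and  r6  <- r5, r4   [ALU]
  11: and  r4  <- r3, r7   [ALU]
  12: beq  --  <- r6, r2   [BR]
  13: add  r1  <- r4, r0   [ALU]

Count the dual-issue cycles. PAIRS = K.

[0] i0  ld.MEM  -- no-port MEM/BR
[1] i1&i2  bne.BR sll.ALU  -- 2-wide
[2] i3&i4  or.ALU sll.ALU  -- 2-wide
[3] i5&i6  xor.ALU or.ALU  -- 2-wide
[4] i7  xor.ALU  -- RAW r5
[5] i8&i9  mulh.MUL sll.ALU  -- 2-wide
[6] i10&i11  and.ALU and.ALU  -- 2-wide
[7] i12&i13  beq.BR add.ALU  -- 2-wide

PAIRS = 6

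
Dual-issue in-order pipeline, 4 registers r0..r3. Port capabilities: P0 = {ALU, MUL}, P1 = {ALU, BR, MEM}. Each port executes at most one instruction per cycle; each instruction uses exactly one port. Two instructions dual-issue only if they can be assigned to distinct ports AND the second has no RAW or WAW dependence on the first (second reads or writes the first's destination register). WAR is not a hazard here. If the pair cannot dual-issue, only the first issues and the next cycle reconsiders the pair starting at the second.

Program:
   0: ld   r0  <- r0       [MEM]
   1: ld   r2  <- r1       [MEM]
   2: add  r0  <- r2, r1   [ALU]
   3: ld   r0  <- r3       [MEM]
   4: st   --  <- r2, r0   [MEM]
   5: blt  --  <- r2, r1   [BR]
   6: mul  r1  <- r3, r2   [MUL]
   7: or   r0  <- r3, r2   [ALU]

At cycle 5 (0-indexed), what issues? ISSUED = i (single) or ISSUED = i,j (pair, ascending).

ISSUED = 5,6

c0: i0 ld  no-port MEM/MEM
c1: i1 ld  RAW r2
c2: i2 add  WAW r0
c3: i3 ld  no-port MEM/MEM
c4: i4 st  no-port MEM/BR
c5: i5,i6 blt;mul  pair
c6: i7 or  tail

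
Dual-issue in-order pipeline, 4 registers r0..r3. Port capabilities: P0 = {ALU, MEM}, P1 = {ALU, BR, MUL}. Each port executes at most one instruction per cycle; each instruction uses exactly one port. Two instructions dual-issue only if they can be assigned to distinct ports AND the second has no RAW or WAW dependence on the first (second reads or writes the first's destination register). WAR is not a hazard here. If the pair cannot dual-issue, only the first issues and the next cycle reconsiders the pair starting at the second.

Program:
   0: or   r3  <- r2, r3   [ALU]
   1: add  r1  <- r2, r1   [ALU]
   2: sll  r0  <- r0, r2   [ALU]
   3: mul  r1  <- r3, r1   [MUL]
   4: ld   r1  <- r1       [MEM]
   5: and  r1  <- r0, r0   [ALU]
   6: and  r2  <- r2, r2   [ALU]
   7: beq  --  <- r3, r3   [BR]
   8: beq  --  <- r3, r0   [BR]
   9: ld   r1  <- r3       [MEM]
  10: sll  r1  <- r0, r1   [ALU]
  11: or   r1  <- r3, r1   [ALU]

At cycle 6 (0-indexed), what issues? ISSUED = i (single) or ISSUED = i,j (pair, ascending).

  cy0 -> i0,i1 (or.ALU;add.ALU) dual
  cy1 -> i2,i3 (sll.ALU;mul.MUL) dual
  cy2 -> i4 (ld.MEM) WAW r1
  cy3 -> i5,i6 (and.ALU;and.ALU) dual
  cy4 -> i7 (beq.BR) no-port BR/BR
  cy5 -> i8,i9 (beq.BR;ld.MEM) dual
  cy6 -> i10 (sll.ALU) RAW+WAW r1
  cy7 -> i11 (or.ALU) tail

ISSUED = 10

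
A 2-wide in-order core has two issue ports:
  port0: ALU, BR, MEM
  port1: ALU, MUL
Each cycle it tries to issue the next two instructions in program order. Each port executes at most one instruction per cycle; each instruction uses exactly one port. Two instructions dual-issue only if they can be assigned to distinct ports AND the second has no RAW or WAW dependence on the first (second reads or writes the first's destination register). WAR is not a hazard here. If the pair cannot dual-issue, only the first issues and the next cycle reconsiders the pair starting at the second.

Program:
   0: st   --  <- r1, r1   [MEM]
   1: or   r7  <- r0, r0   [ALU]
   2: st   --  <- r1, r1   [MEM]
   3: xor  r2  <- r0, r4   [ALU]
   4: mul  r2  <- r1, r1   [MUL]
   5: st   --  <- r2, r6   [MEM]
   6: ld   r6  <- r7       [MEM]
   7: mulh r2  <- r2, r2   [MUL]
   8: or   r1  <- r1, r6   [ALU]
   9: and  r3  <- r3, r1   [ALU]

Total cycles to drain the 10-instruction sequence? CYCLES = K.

CYCLES = 7

#0 head=0: st.MEM/or.ALU i0+i1 dual
#1 head=2: st.MEM/xor.ALU i2+i3 dual
#2 head=4: mul.MUL i4 RAW r2
#3 head=5: st.MEM i5 no-port MEM/MEM
#4 head=6: ld.MEM/mulh.MUL i6+i7 dual
#5 head=8: or.ALU i8 RAW r1
#6 head=9: and.ALU i9 tail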